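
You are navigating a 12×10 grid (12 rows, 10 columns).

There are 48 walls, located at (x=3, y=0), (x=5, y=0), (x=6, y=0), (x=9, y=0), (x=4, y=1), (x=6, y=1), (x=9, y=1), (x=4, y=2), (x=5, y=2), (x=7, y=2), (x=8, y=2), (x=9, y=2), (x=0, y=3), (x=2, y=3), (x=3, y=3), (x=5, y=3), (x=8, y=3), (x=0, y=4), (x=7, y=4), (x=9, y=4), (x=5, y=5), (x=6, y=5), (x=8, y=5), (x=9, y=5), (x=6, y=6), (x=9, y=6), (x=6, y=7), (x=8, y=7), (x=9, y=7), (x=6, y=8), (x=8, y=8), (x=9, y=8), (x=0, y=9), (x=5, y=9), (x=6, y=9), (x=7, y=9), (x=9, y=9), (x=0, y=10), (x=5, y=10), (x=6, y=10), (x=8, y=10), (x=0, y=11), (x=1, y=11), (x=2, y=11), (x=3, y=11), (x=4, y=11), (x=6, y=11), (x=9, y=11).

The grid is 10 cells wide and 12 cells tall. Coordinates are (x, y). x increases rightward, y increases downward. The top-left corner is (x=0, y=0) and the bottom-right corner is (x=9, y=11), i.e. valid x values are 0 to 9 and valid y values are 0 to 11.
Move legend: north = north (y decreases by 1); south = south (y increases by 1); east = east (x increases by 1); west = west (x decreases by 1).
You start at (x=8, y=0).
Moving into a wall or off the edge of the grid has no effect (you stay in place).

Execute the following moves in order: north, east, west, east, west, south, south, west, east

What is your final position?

Start: (x=8, y=0)
  north (north): blocked, stay at (x=8, y=0)
  east (east): blocked, stay at (x=8, y=0)
  west (west): (x=8, y=0) -> (x=7, y=0)
  east (east): (x=7, y=0) -> (x=8, y=0)
  west (west): (x=8, y=0) -> (x=7, y=0)
  south (south): (x=7, y=0) -> (x=7, y=1)
  south (south): blocked, stay at (x=7, y=1)
  west (west): blocked, stay at (x=7, y=1)
  east (east): (x=7, y=1) -> (x=8, y=1)
Final: (x=8, y=1)

Answer: Final position: (x=8, y=1)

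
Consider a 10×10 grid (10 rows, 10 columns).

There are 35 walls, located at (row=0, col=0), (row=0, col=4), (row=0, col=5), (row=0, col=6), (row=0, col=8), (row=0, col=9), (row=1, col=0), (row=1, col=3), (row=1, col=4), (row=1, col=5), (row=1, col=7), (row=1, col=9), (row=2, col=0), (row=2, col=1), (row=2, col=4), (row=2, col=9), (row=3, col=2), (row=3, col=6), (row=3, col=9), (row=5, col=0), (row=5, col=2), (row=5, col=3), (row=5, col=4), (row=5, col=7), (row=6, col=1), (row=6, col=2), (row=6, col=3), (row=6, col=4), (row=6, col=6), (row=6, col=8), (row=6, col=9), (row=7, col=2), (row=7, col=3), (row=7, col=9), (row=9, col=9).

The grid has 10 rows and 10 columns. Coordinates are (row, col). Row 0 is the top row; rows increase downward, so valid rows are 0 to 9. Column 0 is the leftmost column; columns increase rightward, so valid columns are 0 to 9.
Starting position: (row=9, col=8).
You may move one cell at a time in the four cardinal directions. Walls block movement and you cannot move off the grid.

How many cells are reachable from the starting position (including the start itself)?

Answer: Reachable cells: 64

Derivation:
BFS flood-fill from (row=9, col=8):
  Distance 0: (row=9, col=8)
  Distance 1: (row=8, col=8), (row=9, col=7)
  Distance 2: (row=7, col=8), (row=8, col=7), (row=8, col=9), (row=9, col=6)
  Distance 3: (row=7, col=7), (row=8, col=6), (row=9, col=5)
  Distance 4: (row=6, col=7), (row=7, col=6), (row=8, col=5), (row=9, col=4)
  Distance 5: (row=7, col=5), (row=8, col=4), (row=9, col=3)
  Distance 6: (row=6, col=5), (row=7, col=4), (row=8, col=3), (row=9, col=2)
  Distance 7: (row=5, col=5), (row=8, col=2), (row=9, col=1)
  Distance 8: (row=4, col=5), (row=5, col=6), (row=8, col=1), (row=9, col=0)
  Distance 9: (row=3, col=5), (row=4, col=4), (row=4, col=6), (row=7, col=1), (row=8, col=0)
  Distance 10: (row=2, col=5), (row=3, col=4), (row=4, col=3), (row=4, col=7), (row=7, col=0)
  Distance 11: (row=2, col=6), (row=3, col=3), (row=3, col=7), (row=4, col=2), (row=4, col=8), (row=6, col=0)
  Distance 12: (row=1, col=6), (row=2, col=3), (row=2, col=7), (row=3, col=8), (row=4, col=1), (row=4, col=9), (row=5, col=8)
  Distance 13: (row=2, col=2), (row=2, col=8), (row=3, col=1), (row=4, col=0), (row=5, col=1), (row=5, col=9)
  Distance 14: (row=1, col=2), (row=1, col=8), (row=3, col=0)
  Distance 15: (row=0, col=2), (row=1, col=1)
  Distance 16: (row=0, col=1), (row=0, col=3)
Total reachable: 64 (grid has 65 open cells total)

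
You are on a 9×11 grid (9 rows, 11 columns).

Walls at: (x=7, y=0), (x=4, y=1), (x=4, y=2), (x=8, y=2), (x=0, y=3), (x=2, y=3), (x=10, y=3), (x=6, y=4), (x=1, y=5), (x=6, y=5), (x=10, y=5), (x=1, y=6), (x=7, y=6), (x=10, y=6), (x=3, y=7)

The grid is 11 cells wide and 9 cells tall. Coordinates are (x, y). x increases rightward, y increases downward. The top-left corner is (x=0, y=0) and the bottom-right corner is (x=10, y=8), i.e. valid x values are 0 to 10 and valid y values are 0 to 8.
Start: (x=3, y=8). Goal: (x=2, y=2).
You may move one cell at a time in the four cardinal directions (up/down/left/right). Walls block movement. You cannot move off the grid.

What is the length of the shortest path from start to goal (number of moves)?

BFS from (x=3, y=8) until reaching (x=2, y=2):
  Distance 0: (x=3, y=8)
  Distance 1: (x=2, y=8), (x=4, y=8)
  Distance 2: (x=2, y=7), (x=4, y=7), (x=1, y=8), (x=5, y=8)
  Distance 3: (x=2, y=6), (x=4, y=6), (x=1, y=7), (x=5, y=7), (x=0, y=8), (x=6, y=8)
  Distance 4: (x=2, y=5), (x=4, y=5), (x=3, y=6), (x=5, y=6), (x=0, y=7), (x=6, y=7), (x=7, y=8)
  Distance 5: (x=2, y=4), (x=4, y=4), (x=3, y=5), (x=5, y=5), (x=0, y=6), (x=6, y=6), (x=7, y=7), (x=8, y=8)
  Distance 6: (x=4, y=3), (x=1, y=4), (x=3, y=4), (x=5, y=4), (x=0, y=5), (x=8, y=7), (x=9, y=8)
  Distance 7: (x=1, y=3), (x=3, y=3), (x=5, y=3), (x=0, y=4), (x=8, y=6), (x=9, y=7), (x=10, y=8)
  Distance 8: (x=1, y=2), (x=3, y=2), (x=5, y=2), (x=6, y=3), (x=8, y=5), (x=9, y=6), (x=10, y=7)
  Distance 9: (x=1, y=1), (x=3, y=1), (x=5, y=1), (x=0, y=2), (x=2, y=2), (x=6, y=2), (x=7, y=3), (x=8, y=4), (x=7, y=5), (x=9, y=5)  <- goal reached here
One shortest path (9 moves): (x=3, y=8) -> (x=4, y=8) -> (x=4, y=7) -> (x=4, y=6) -> (x=3, y=6) -> (x=3, y=5) -> (x=3, y=4) -> (x=3, y=3) -> (x=3, y=2) -> (x=2, y=2)

Answer: Shortest path length: 9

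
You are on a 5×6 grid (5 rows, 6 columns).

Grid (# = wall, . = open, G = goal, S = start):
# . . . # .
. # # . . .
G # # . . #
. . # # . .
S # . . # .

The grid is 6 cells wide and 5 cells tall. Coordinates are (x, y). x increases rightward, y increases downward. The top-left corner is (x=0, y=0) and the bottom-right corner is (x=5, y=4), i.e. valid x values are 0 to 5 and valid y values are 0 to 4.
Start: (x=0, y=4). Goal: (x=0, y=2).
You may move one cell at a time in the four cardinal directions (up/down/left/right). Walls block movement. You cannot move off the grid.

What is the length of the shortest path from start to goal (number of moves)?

BFS from (x=0, y=4) until reaching (x=0, y=2):
  Distance 0: (x=0, y=4)
  Distance 1: (x=0, y=3)
  Distance 2: (x=0, y=2), (x=1, y=3)  <- goal reached here
One shortest path (2 moves): (x=0, y=4) -> (x=0, y=3) -> (x=0, y=2)

Answer: Shortest path length: 2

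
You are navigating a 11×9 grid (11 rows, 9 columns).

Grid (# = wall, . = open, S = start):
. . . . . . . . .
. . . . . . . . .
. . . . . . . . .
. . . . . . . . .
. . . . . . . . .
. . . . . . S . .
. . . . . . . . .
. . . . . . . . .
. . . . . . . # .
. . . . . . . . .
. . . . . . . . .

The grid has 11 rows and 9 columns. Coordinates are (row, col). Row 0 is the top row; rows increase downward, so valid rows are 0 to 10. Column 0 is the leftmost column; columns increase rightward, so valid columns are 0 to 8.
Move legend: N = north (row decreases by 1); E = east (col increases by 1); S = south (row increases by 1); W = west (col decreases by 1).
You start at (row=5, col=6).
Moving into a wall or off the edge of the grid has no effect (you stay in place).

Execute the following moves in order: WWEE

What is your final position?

Start: (row=5, col=6)
  W (west): (row=5, col=6) -> (row=5, col=5)
  W (west): (row=5, col=5) -> (row=5, col=4)
  E (east): (row=5, col=4) -> (row=5, col=5)
  E (east): (row=5, col=5) -> (row=5, col=6)
Final: (row=5, col=6)

Answer: Final position: (row=5, col=6)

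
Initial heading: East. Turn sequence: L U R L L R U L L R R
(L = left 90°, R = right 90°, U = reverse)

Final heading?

Start: East
  L (left (90° counter-clockwise)) -> North
  U (U-turn (180°)) -> South
  R (right (90° clockwise)) -> West
  L (left (90° counter-clockwise)) -> South
  L (left (90° counter-clockwise)) -> East
  R (right (90° clockwise)) -> South
  U (U-turn (180°)) -> North
  L (left (90° counter-clockwise)) -> West
  L (left (90° counter-clockwise)) -> South
  R (right (90° clockwise)) -> West
  R (right (90° clockwise)) -> North
Final: North

Answer: Final heading: North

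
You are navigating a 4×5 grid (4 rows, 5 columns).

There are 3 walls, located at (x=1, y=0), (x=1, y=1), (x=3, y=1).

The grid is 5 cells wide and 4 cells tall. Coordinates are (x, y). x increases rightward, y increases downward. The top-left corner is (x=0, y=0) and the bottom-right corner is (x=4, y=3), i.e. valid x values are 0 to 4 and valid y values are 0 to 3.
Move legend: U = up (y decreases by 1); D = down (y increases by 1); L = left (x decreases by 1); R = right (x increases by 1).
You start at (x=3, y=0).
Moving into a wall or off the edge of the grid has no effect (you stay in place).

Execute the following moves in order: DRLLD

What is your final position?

Start: (x=3, y=0)
  D (down): blocked, stay at (x=3, y=0)
  R (right): (x=3, y=0) -> (x=4, y=0)
  L (left): (x=4, y=0) -> (x=3, y=0)
  L (left): (x=3, y=0) -> (x=2, y=0)
  D (down): (x=2, y=0) -> (x=2, y=1)
Final: (x=2, y=1)

Answer: Final position: (x=2, y=1)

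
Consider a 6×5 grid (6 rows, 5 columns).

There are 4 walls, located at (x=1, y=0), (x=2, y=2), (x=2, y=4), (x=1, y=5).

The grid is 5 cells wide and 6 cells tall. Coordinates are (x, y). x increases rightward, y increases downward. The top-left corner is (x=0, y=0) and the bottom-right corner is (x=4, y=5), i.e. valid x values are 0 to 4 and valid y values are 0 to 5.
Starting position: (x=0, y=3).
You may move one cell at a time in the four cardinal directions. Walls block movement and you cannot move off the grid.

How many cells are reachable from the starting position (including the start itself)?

BFS flood-fill from (x=0, y=3):
  Distance 0: (x=0, y=3)
  Distance 1: (x=0, y=2), (x=1, y=3), (x=0, y=4)
  Distance 2: (x=0, y=1), (x=1, y=2), (x=2, y=3), (x=1, y=4), (x=0, y=5)
  Distance 3: (x=0, y=0), (x=1, y=1), (x=3, y=3)
  Distance 4: (x=2, y=1), (x=3, y=2), (x=4, y=3), (x=3, y=4)
  Distance 5: (x=2, y=0), (x=3, y=1), (x=4, y=2), (x=4, y=4), (x=3, y=5)
  Distance 6: (x=3, y=0), (x=4, y=1), (x=2, y=5), (x=4, y=5)
  Distance 7: (x=4, y=0)
Total reachable: 26 (grid has 26 open cells total)

Answer: Reachable cells: 26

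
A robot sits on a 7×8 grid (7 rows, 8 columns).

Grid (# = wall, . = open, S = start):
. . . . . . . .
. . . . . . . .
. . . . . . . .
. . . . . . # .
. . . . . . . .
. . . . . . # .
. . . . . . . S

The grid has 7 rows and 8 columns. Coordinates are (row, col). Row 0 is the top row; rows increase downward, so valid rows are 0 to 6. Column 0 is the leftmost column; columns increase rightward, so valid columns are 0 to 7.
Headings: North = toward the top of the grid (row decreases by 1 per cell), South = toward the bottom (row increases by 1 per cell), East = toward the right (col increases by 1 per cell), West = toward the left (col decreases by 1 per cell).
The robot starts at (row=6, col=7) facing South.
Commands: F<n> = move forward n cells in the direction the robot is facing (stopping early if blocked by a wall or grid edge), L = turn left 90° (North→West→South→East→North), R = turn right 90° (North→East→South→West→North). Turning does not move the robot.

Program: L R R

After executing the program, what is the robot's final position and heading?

Answer: Final position: (row=6, col=7), facing West

Derivation:
Start: (row=6, col=7), facing South
  L: turn left, now facing East
  R: turn right, now facing South
  R: turn right, now facing West
Final: (row=6, col=7), facing West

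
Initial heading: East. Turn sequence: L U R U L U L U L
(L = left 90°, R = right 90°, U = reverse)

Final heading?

Answer: Final heading: South

Derivation:
Start: East
  L (left (90° counter-clockwise)) -> North
  U (U-turn (180°)) -> South
  R (right (90° clockwise)) -> West
  U (U-turn (180°)) -> East
  L (left (90° counter-clockwise)) -> North
  U (U-turn (180°)) -> South
  L (left (90° counter-clockwise)) -> East
  U (U-turn (180°)) -> West
  L (left (90° counter-clockwise)) -> South
Final: South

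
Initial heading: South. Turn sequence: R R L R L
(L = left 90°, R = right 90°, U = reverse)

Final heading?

Answer: Final heading: West

Derivation:
Start: South
  R (right (90° clockwise)) -> West
  R (right (90° clockwise)) -> North
  L (left (90° counter-clockwise)) -> West
  R (right (90° clockwise)) -> North
  L (left (90° counter-clockwise)) -> West
Final: West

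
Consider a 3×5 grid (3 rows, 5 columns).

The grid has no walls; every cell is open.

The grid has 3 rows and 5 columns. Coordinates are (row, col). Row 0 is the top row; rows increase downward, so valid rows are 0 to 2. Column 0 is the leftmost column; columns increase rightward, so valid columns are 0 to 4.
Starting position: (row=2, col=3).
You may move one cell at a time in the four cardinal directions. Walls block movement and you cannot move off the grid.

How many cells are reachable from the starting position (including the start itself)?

BFS flood-fill from (row=2, col=3):
  Distance 0: (row=2, col=3)
  Distance 1: (row=1, col=3), (row=2, col=2), (row=2, col=4)
  Distance 2: (row=0, col=3), (row=1, col=2), (row=1, col=4), (row=2, col=1)
  Distance 3: (row=0, col=2), (row=0, col=4), (row=1, col=1), (row=2, col=0)
  Distance 4: (row=0, col=1), (row=1, col=0)
  Distance 5: (row=0, col=0)
Total reachable: 15 (grid has 15 open cells total)

Answer: Reachable cells: 15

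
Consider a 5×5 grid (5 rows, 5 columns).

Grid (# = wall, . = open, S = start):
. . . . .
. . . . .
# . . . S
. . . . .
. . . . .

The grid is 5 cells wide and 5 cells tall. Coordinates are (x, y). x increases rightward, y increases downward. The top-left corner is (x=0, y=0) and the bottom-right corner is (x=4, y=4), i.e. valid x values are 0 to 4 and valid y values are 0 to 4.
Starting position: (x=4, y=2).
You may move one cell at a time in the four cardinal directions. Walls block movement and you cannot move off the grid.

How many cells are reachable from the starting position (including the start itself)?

BFS flood-fill from (x=4, y=2):
  Distance 0: (x=4, y=2)
  Distance 1: (x=4, y=1), (x=3, y=2), (x=4, y=3)
  Distance 2: (x=4, y=0), (x=3, y=1), (x=2, y=2), (x=3, y=3), (x=4, y=4)
  Distance 3: (x=3, y=0), (x=2, y=1), (x=1, y=2), (x=2, y=3), (x=3, y=4)
  Distance 4: (x=2, y=0), (x=1, y=1), (x=1, y=3), (x=2, y=4)
  Distance 5: (x=1, y=0), (x=0, y=1), (x=0, y=3), (x=1, y=4)
  Distance 6: (x=0, y=0), (x=0, y=4)
Total reachable: 24 (grid has 24 open cells total)

Answer: Reachable cells: 24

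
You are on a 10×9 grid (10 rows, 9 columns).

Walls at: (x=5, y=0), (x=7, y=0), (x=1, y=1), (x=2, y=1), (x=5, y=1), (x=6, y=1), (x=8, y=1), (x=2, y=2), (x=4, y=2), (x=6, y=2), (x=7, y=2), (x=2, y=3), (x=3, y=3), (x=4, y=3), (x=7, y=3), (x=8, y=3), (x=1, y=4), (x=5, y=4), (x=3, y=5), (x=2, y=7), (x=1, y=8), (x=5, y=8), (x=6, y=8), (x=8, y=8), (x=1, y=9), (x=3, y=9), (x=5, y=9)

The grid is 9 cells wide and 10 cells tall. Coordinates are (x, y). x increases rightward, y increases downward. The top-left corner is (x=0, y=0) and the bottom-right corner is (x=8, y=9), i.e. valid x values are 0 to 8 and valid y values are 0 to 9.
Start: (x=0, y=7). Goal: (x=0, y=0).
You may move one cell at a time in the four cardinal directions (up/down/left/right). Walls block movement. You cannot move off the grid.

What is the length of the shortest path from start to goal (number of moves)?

Answer: Shortest path length: 7

Derivation:
BFS from (x=0, y=7) until reaching (x=0, y=0):
  Distance 0: (x=0, y=7)
  Distance 1: (x=0, y=6), (x=1, y=7), (x=0, y=8)
  Distance 2: (x=0, y=5), (x=1, y=6), (x=0, y=9)
  Distance 3: (x=0, y=4), (x=1, y=5), (x=2, y=6)
  Distance 4: (x=0, y=3), (x=2, y=5), (x=3, y=6)
  Distance 5: (x=0, y=2), (x=1, y=3), (x=2, y=4), (x=4, y=6), (x=3, y=7)
  Distance 6: (x=0, y=1), (x=1, y=2), (x=3, y=4), (x=4, y=5), (x=5, y=6), (x=4, y=7), (x=3, y=8)
  Distance 7: (x=0, y=0), (x=4, y=4), (x=5, y=5), (x=6, y=6), (x=5, y=7), (x=2, y=8), (x=4, y=8)  <- goal reached here
One shortest path (7 moves): (x=0, y=7) -> (x=0, y=6) -> (x=0, y=5) -> (x=0, y=4) -> (x=0, y=3) -> (x=0, y=2) -> (x=0, y=1) -> (x=0, y=0)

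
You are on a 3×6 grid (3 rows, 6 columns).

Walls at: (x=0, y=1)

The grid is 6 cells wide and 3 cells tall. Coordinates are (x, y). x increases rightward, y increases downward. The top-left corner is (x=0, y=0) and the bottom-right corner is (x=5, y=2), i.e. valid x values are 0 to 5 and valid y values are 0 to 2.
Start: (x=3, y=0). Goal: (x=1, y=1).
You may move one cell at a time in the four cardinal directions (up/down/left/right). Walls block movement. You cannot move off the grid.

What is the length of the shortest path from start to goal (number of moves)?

Answer: Shortest path length: 3

Derivation:
BFS from (x=3, y=0) until reaching (x=1, y=1):
  Distance 0: (x=3, y=0)
  Distance 1: (x=2, y=0), (x=4, y=0), (x=3, y=1)
  Distance 2: (x=1, y=0), (x=5, y=0), (x=2, y=1), (x=4, y=1), (x=3, y=2)
  Distance 3: (x=0, y=0), (x=1, y=1), (x=5, y=1), (x=2, y=2), (x=4, y=2)  <- goal reached here
One shortest path (3 moves): (x=3, y=0) -> (x=2, y=0) -> (x=1, y=0) -> (x=1, y=1)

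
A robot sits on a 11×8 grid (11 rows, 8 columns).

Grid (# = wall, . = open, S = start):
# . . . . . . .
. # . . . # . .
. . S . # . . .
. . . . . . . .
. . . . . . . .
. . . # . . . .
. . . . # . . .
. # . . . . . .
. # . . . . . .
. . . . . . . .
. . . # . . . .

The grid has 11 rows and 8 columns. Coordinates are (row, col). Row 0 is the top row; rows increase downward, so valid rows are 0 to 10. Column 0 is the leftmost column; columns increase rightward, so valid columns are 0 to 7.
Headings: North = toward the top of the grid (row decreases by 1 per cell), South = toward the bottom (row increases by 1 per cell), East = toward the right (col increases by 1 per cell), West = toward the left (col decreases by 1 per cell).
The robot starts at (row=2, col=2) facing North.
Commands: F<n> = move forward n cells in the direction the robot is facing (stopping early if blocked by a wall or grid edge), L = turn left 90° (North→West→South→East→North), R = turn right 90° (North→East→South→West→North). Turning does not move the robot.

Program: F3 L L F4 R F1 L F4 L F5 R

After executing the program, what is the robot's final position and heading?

Start: (row=2, col=2), facing North
  F3: move forward 2/3 (blocked), now at (row=0, col=2)
  L: turn left, now facing West
  L: turn left, now facing South
  F4: move forward 4, now at (row=4, col=2)
  R: turn right, now facing West
  F1: move forward 1, now at (row=4, col=1)
  L: turn left, now facing South
  F4: move forward 2/4 (blocked), now at (row=6, col=1)
  L: turn left, now facing East
  F5: move forward 2/5 (blocked), now at (row=6, col=3)
  R: turn right, now facing South
Final: (row=6, col=3), facing South

Answer: Final position: (row=6, col=3), facing South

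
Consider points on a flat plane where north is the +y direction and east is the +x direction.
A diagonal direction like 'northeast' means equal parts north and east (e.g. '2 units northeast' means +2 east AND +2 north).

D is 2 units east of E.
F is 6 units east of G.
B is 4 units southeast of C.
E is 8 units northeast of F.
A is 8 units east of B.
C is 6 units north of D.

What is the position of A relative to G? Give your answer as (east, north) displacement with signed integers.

Answer: A is at (east=28, north=10) relative to G.

Derivation:
Place G at the origin (east=0, north=0).
  F is 6 units east of G: delta (east=+6, north=+0); F at (east=6, north=0).
  E is 8 units northeast of F: delta (east=+8, north=+8); E at (east=14, north=8).
  D is 2 units east of E: delta (east=+2, north=+0); D at (east=16, north=8).
  C is 6 units north of D: delta (east=+0, north=+6); C at (east=16, north=14).
  B is 4 units southeast of C: delta (east=+4, north=-4); B at (east=20, north=10).
  A is 8 units east of B: delta (east=+8, north=+0); A at (east=28, north=10).
Therefore A relative to G: (east=28, north=10).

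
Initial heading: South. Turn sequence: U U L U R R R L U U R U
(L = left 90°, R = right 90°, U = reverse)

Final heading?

Start: South
  U (U-turn (180°)) -> North
  U (U-turn (180°)) -> South
  L (left (90° counter-clockwise)) -> East
  U (U-turn (180°)) -> West
  R (right (90° clockwise)) -> North
  R (right (90° clockwise)) -> East
  R (right (90° clockwise)) -> South
  L (left (90° counter-clockwise)) -> East
  U (U-turn (180°)) -> West
  U (U-turn (180°)) -> East
  R (right (90° clockwise)) -> South
  U (U-turn (180°)) -> North
Final: North

Answer: Final heading: North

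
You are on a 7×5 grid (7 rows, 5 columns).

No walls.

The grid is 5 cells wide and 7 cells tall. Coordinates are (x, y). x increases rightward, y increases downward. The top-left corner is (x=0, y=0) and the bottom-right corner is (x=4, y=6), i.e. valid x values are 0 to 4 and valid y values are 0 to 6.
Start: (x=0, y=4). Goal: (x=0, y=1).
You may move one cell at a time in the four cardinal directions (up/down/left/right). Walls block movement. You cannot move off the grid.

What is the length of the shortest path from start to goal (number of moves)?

Answer: Shortest path length: 3

Derivation:
BFS from (x=0, y=4) until reaching (x=0, y=1):
  Distance 0: (x=0, y=4)
  Distance 1: (x=0, y=3), (x=1, y=4), (x=0, y=5)
  Distance 2: (x=0, y=2), (x=1, y=3), (x=2, y=4), (x=1, y=5), (x=0, y=6)
  Distance 3: (x=0, y=1), (x=1, y=2), (x=2, y=3), (x=3, y=4), (x=2, y=5), (x=1, y=6)  <- goal reached here
One shortest path (3 moves): (x=0, y=4) -> (x=0, y=3) -> (x=0, y=2) -> (x=0, y=1)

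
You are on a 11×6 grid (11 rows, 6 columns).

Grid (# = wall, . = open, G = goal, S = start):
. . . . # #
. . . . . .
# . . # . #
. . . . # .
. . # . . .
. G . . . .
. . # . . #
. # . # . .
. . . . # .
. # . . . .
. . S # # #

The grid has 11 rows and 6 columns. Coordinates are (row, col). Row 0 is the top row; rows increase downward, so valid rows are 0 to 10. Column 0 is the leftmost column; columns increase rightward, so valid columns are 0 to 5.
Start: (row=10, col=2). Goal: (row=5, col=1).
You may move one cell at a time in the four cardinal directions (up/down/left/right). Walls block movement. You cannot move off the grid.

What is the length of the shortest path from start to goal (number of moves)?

Answer: Shortest path length: 8

Derivation:
BFS from (row=10, col=2) until reaching (row=5, col=1):
  Distance 0: (row=10, col=2)
  Distance 1: (row=9, col=2), (row=10, col=1)
  Distance 2: (row=8, col=2), (row=9, col=3), (row=10, col=0)
  Distance 3: (row=7, col=2), (row=8, col=1), (row=8, col=3), (row=9, col=0), (row=9, col=4)
  Distance 4: (row=8, col=0), (row=9, col=5)
  Distance 5: (row=7, col=0), (row=8, col=5)
  Distance 6: (row=6, col=0), (row=7, col=5)
  Distance 7: (row=5, col=0), (row=6, col=1), (row=7, col=4)
  Distance 8: (row=4, col=0), (row=5, col=1), (row=6, col=4)  <- goal reached here
One shortest path (8 moves): (row=10, col=2) -> (row=10, col=1) -> (row=10, col=0) -> (row=9, col=0) -> (row=8, col=0) -> (row=7, col=0) -> (row=6, col=0) -> (row=6, col=1) -> (row=5, col=1)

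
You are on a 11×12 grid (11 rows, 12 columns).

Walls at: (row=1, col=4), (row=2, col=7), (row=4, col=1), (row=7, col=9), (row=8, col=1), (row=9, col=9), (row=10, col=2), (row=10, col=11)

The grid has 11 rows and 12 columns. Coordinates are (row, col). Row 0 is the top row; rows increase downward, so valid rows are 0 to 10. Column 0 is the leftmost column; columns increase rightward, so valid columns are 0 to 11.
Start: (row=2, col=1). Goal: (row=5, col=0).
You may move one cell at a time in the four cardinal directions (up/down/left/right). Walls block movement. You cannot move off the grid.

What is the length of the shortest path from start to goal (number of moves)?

BFS from (row=2, col=1) until reaching (row=5, col=0):
  Distance 0: (row=2, col=1)
  Distance 1: (row=1, col=1), (row=2, col=0), (row=2, col=2), (row=3, col=1)
  Distance 2: (row=0, col=1), (row=1, col=0), (row=1, col=2), (row=2, col=3), (row=3, col=0), (row=3, col=2)
  Distance 3: (row=0, col=0), (row=0, col=2), (row=1, col=3), (row=2, col=4), (row=3, col=3), (row=4, col=0), (row=4, col=2)
  Distance 4: (row=0, col=3), (row=2, col=5), (row=3, col=4), (row=4, col=3), (row=5, col=0), (row=5, col=2)  <- goal reached here
One shortest path (4 moves): (row=2, col=1) -> (row=2, col=0) -> (row=3, col=0) -> (row=4, col=0) -> (row=5, col=0)

Answer: Shortest path length: 4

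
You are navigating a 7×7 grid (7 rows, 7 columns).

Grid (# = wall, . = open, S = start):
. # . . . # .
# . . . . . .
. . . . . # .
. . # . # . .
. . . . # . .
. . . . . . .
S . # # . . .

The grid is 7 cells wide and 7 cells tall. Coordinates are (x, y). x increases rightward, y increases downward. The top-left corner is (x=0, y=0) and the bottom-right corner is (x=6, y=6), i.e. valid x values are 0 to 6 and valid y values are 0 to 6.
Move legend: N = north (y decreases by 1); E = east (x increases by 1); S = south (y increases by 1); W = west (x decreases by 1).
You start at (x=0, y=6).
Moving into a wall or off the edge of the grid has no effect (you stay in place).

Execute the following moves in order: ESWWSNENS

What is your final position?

Answer: Final position: (x=1, y=5)

Derivation:
Start: (x=0, y=6)
  E (east): (x=0, y=6) -> (x=1, y=6)
  S (south): blocked, stay at (x=1, y=6)
  W (west): (x=1, y=6) -> (x=0, y=6)
  W (west): blocked, stay at (x=0, y=6)
  S (south): blocked, stay at (x=0, y=6)
  N (north): (x=0, y=6) -> (x=0, y=5)
  E (east): (x=0, y=5) -> (x=1, y=5)
  N (north): (x=1, y=5) -> (x=1, y=4)
  S (south): (x=1, y=4) -> (x=1, y=5)
Final: (x=1, y=5)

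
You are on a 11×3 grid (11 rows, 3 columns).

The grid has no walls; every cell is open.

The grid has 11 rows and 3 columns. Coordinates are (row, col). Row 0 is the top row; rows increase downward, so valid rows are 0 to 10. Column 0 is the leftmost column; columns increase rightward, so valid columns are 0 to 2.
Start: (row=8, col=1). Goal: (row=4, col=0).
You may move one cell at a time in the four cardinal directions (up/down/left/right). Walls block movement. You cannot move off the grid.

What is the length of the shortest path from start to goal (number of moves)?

BFS from (row=8, col=1) until reaching (row=4, col=0):
  Distance 0: (row=8, col=1)
  Distance 1: (row=7, col=1), (row=8, col=0), (row=8, col=2), (row=9, col=1)
  Distance 2: (row=6, col=1), (row=7, col=0), (row=7, col=2), (row=9, col=0), (row=9, col=2), (row=10, col=1)
  Distance 3: (row=5, col=1), (row=6, col=0), (row=6, col=2), (row=10, col=0), (row=10, col=2)
  Distance 4: (row=4, col=1), (row=5, col=0), (row=5, col=2)
  Distance 5: (row=3, col=1), (row=4, col=0), (row=4, col=2)  <- goal reached here
One shortest path (5 moves): (row=8, col=1) -> (row=8, col=0) -> (row=7, col=0) -> (row=6, col=0) -> (row=5, col=0) -> (row=4, col=0)

Answer: Shortest path length: 5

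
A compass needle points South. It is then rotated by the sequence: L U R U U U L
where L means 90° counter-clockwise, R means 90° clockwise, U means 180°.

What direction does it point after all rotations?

Answer: Final heading: East

Derivation:
Start: South
  L (left (90° counter-clockwise)) -> East
  U (U-turn (180°)) -> West
  R (right (90° clockwise)) -> North
  U (U-turn (180°)) -> South
  U (U-turn (180°)) -> North
  U (U-turn (180°)) -> South
  L (left (90° counter-clockwise)) -> East
Final: East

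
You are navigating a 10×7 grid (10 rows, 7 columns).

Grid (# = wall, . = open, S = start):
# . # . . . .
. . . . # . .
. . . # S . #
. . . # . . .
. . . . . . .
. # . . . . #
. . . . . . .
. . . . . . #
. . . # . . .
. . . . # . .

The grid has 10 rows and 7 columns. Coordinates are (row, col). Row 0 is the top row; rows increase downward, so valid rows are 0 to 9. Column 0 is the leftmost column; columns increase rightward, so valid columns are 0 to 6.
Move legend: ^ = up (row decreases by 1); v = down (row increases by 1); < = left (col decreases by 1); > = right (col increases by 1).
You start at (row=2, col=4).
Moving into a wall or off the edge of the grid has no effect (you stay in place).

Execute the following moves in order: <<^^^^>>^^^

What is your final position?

Answer: Final position: (row=0, col=5)

Derivation:
Start: (row=2, col=4)
  < (left): blocked, stay at (row=2, col=4)
  < (left): blocked, stay at (row=2, col=4)
  [×4]^ (up): blocked, stay at (row=2, col=4)
  > (right): (row=2, col=4) -> (row=2, col=5)
  > (right): blocked, stay at (row=2, col=5)
  ^ (up): (row=2, col=5) -> (row=1, col=5)
  ^ (up): (row=1, col=5) -> (row=0, col=5)
  ^ (up): blocked, stay at (row=0, col=5)
Final: (row=0, col=5)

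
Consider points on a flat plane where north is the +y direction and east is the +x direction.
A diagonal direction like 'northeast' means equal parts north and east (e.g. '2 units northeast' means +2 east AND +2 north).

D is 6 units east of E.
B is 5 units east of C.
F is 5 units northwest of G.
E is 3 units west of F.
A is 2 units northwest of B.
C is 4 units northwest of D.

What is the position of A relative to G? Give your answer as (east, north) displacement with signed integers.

Answer: A is at (east=-3, north=11) relative to G.

Derivation:
Place G at the origin (east=0, north=0).
  F is 5 units northwest of G: delta (east=-5, north=+5); F at (east=-5, north=5).
  E is 3 units west of F: delta (east=-3, north=+0); E at (east=-8, north=5).
  D is 6 units east of E: delta (east=+6, north=+0); D at (east=-2, north=5).
  C is 4 units northwest of D: delta (east=-4, north=+4); C at (east=-6, north=9).
  B is 5 units east of C: delta (east=+5, north=+0); B at (east=-1, north=9).
  A is 2 units northwest of B: delta (east=-2, north=+2); A at (east=-3, north=11).
Therefore A relative to G: (east=-3, north=11).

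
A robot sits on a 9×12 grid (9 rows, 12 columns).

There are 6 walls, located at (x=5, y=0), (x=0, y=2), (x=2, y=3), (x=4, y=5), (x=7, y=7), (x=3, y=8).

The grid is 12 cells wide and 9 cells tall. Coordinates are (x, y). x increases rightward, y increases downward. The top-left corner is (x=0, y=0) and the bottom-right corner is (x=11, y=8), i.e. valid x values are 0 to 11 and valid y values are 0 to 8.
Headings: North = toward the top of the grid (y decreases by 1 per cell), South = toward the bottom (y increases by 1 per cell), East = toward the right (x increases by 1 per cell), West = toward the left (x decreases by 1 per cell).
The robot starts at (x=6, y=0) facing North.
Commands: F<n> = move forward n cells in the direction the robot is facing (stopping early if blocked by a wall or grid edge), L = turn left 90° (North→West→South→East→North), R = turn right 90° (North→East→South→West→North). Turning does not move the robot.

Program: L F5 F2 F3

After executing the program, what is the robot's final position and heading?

Start: (x=6, y=0), facing North
  L: turn left, now facing West
  F5: move forward 0/5 (blocked), now at (x=6, y=0)
  F2: move forward 0/2 (blocked), now at (x=6, y=0)
  F3: move forward 0/3 (blocked), now at (x=6, y=0)
Final: (x=6, y=0), facing West

Answer: Final position: (x=6, y=0), facing West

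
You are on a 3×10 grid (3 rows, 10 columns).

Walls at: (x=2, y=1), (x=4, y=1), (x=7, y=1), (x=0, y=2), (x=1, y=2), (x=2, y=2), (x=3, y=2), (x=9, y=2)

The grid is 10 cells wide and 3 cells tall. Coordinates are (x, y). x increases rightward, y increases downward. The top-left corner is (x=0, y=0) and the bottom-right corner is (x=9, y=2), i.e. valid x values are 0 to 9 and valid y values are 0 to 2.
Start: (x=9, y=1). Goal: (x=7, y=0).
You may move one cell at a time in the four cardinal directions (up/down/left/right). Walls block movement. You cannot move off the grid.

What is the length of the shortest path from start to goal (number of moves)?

BFS from (x=9, y=1) until reaching (x=7, y=0):
  Distance 0: (x=9, y=1)
  Distance 1: (x=9, y=0), (x=8, y=1)
  Distance 2: (x=8, y=0), (x=8, y=2)
  Distance 3: (x=7, y=0), (x=7, y=2)  <- goal reached here
One shortest path (3 moves): (x=9, y=1) -> (x=8, y=1) -> (x=8, y=0) -> (x=7, y=0)

Answer: Shortest path length: 3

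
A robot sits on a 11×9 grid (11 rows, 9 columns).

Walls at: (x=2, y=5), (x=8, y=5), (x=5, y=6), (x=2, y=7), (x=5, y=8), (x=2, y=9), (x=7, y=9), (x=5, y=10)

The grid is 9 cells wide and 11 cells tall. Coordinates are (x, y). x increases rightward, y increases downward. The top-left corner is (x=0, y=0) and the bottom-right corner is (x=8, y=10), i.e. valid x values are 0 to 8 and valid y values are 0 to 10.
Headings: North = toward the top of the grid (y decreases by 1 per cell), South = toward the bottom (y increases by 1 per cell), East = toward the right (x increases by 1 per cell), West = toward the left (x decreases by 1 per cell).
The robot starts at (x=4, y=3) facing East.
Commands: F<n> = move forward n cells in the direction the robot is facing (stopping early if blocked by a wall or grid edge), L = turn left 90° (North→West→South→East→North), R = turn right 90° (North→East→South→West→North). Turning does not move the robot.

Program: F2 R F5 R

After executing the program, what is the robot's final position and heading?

Start: (x=4, y=3), facing East
  F2: move forward 2, now at (x=6, y=3)
  R: turn right, now facing South
  F5: move forward 5, now at (x=6, y=8)
  R: turn right, now facing West
Final: (x=6, y=8), facing West

Answer: Final position: (x=6, y=8), facing West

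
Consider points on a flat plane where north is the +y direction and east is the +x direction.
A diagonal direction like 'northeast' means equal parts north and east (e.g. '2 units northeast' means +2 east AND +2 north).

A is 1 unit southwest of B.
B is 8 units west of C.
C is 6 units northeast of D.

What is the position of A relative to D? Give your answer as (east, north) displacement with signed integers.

Answer: A is at (east=-3, north=5) relative to D.

Derivation:
Place D at the origin (east=0, north=0).
  C is 6 units northeast of D: delta (east=+6, north=+6); C at (east=6, north=6).
  B is 8 units west of C: delta (east=-8, north=+0); B at (east=-2, north=6).
  A is 1 unit southwest of B: delta (east=-1, north=-1); A at (east=-3, north=5).
Therefore A relative to D: (east=-3, north=5).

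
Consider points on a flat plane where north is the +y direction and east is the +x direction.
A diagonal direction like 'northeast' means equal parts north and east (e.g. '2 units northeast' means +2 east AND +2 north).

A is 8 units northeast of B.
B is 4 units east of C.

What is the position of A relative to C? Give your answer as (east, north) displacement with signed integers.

Answer: A is at (east=12, north=8) relative to C.

Derivation:
Place C at the origin (east=0, north=0).
  B is 4 units east of C: delta (east=+4, north=+0); B at (east=4, north=0).
  A is 8 units northeast of B: delta (east=+8, north=+8); A at (east=12, north=8).
Therefore A relative to C: (east=12, north=8).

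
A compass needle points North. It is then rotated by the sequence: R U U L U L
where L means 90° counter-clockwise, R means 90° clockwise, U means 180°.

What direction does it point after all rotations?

Start: North
  R (right (90° clockwise)) -> East
  U (U-turn (180°)) -> West
  U (U-turn (180°)) -> East
  L (left (90° counter-clockwise)) -> North
  U (U-turn (180°)) -> South
  L (left (90° counter-clockwise)) -> East
Final: East

Answer: Final heading: East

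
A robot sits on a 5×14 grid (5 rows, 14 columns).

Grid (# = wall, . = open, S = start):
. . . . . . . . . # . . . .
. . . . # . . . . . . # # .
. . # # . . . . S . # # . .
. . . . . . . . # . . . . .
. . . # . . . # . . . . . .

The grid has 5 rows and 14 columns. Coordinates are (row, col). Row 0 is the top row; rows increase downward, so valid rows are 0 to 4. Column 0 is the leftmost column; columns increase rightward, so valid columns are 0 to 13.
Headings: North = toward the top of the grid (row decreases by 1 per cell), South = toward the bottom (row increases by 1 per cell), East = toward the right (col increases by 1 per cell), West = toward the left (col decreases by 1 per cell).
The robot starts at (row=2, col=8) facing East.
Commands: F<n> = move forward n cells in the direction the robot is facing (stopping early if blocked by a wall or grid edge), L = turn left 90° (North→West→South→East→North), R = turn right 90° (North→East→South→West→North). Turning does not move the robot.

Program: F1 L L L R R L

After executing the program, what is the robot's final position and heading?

Answer: Final position: (row=2, col=9), facing West

Derivation:
Start: (row=2, col=8), facing East
  F1: move forward 1, now at (row=2, col=9)
  L: turn left, now facing North
  L: turn left, now facing West
  L: turn left, now facing South
  R: turn right, now facing West
  R: turn right, now facing North
  L: turn left, now facing West
Final: (row=2, col=9), facing West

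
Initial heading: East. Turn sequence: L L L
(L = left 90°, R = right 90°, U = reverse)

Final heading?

Start: East
  L (left (90° counter-clockwise)) -> North
  L (left (90° counter-clockwise)) -> West
  L (left (90° counter-clockwise)) -> South
Final: South

Answer: Final heading: South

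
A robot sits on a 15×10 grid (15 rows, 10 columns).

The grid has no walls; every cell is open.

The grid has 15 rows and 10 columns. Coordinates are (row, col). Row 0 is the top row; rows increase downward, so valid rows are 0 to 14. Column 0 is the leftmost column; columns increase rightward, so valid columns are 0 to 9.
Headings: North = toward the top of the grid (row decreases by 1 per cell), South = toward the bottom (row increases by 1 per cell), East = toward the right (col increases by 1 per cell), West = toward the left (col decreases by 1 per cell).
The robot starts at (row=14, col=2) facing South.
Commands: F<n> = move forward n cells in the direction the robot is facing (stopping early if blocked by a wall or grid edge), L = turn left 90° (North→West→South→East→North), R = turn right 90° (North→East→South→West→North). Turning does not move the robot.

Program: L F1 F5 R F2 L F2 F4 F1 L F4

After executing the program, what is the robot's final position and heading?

Start: (row=14, col=2), facing South
  L: turn left, now facing East
  F1: move forward 1, now at (row=14, col=3)
  F5: move forward 5, now at (row=14, col=8)
  R: turn right, now facing South
  F2: move forward 0/2 (blocked), now at (row=14, col=8)
  L: turn left, now facing East
  F2: move forward 1/2 (blocked), now at (row=14, col=9)
  F4: move forward 0/4 (blocked), now at (row=14, col=9)
  F1: move forward 0/1 (blocked), now at (row=14, col=9)
  L: turn left, now facing North
  F4: move forward 4, now at (row=10, col=9)
Final: (row=10, col=9), facing North

Answer: Final position: (row=10, col=9), facing North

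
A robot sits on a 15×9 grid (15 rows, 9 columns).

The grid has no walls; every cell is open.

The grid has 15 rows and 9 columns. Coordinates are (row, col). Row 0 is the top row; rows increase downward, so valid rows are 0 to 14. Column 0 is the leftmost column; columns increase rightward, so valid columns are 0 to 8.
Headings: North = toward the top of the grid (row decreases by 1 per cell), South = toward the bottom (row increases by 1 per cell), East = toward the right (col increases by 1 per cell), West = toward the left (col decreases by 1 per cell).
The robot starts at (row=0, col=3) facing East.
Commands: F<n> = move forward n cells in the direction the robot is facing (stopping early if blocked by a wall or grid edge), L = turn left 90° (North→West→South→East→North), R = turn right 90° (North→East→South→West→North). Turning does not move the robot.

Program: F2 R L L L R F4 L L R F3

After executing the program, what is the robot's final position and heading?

Answer: Final position: (row=0, col=2), facing West

Derivation:
Start: (row=0, col=3), facing East
  F2: move forward 2, now at (row=0, col=5)
  R: turn right, now facing South
  L: turn left, now facing East
  L: turn left, now facing North
  L: turn left, now facing West
  R: turn right, now facing North
  F4: move forward 0/4 (blocked), now at (row=0, col=5)
  L: turn left, now facing West
  L: turn left, now facing South
  R: turn right, now facing West
  F3: move forward 3, now at (row=0, col=2)
Final: (row=0, col=2), facing West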